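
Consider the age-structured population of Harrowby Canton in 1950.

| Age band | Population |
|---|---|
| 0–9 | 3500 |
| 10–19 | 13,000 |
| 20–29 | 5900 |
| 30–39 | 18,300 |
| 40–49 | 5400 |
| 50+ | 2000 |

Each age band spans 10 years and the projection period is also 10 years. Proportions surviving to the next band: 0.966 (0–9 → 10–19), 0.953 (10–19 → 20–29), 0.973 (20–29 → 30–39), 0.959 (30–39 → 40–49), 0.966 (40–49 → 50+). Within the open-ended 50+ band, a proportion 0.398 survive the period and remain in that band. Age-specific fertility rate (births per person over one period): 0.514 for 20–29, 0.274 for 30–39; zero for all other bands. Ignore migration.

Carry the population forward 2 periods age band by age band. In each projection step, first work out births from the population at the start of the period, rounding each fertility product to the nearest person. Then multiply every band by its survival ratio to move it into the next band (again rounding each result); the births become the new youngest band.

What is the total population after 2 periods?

Let group 1 be 0–9 through group 6 = 50+.
[period 1]
Births: 5900 × 0.514 = 3033  |  18300 × 0.274 = 5014 → total 8047
Group 2: 3500 × 0.966 = 3381
Group 3: 13000 × 0.953 = 12389
Group 4: 5900 × 0.973 = 5741
Group 5: 18300 × 0.959 = 17550
Group 6: 5400 × 0.966 + 2000 × 0.398 = 5216 + 796 = 6012
Population now: 0–9=8047, 10–19=3381, 20–29=12389, 30–39=5741, 40–49=17550, 50+=6012
[period 2]
Births: 12389 × 0.514 = 6368  |  5741 × 0.274 = 1573 → total 7941
Group 2: 8047 × 0.966 = 7773
Group 3: 3381 × 0.953 = 3222
Group 4: 12389 × 0.973 = 12054
Group 5: 5741 × 0.959 = 5506
Group 6: 17550 × 0.966 + 6012 × 0.398 = 16953 + 2393 = 19346
Population now: 0–9=7941, 10–19=7773, 20–29=3222, 30–39=12054, 40–49=5506, 50+=19346
Total after period 2: 7941 + 7773 + 3222 + 12054 + 5506 + 19346 = 55842

55842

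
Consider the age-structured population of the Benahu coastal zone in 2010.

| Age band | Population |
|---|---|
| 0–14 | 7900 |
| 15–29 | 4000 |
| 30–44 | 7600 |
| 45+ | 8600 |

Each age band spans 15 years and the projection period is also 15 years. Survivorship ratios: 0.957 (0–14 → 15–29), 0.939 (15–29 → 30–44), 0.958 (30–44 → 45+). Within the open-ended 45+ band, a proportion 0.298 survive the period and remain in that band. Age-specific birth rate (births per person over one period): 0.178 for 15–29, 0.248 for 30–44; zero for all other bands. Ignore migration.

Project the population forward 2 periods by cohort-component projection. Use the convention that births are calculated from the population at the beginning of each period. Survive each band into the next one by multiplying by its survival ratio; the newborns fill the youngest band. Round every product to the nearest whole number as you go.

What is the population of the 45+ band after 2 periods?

Call the groups 1 to 4, youngest first.
[period 1]
Births: 4000 * 0.178 = 712, 7600 * 0.248 = 1885 → total 2597
Group 2: 7900 * 0.957 = 7560
Group 3: 4000 * 0.939 = 3756
Group 4: 7600 * 0.958 + 8600 * 0.298 = 7281 + 2563 = 9844
Population now: 0–14=2597, 15–29=7560, 30–44=3756, 45+=9844
[period 2]
Births: 7560 * 0.178 = 1346, 3756 * 0.248 = 931 → total 2277
Group 2: 2597 * 0.957 = 2485
Group 3: 7560 * 0.939 = 7099
Group 4: 3756 * 0.958 + 9844 * 0.298 = 3598 + 2934 = 6532
Population now: 0–14=2277, 15–29=2485, 30–44=7099, 45+=6532

6532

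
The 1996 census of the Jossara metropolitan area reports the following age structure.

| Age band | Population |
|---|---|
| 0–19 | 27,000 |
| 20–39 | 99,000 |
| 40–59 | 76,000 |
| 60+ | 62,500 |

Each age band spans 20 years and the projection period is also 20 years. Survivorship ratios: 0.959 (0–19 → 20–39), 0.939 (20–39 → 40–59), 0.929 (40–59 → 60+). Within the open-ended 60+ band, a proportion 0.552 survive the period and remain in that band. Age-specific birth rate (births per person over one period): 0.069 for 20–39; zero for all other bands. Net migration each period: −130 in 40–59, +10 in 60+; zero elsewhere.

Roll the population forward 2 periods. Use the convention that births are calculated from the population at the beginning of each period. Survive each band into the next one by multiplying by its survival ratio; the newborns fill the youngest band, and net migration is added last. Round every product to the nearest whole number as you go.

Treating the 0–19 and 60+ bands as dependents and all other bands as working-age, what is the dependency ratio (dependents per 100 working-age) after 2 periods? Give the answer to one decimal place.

— Period 1 —
Births: 99000 × 0.069 = 6831
20–39: 27000 × 0.959 = 25893
40–59: 99000 × 0.939 = 92961
60+: 76000 × 0.929 + 62500 × 0.552 = 70604 + 34500 = 105104
Net migration: 40–59 − 130 → 92831; 60+ + 10 → 105114
→ [6831, 25893, 92831, 105114]
— Period 2 —
Births: 25893 × 0.069 = 1787
20–39: 6831 × 0.959 = 6551
40–59: 25893 × 0.939 = 24314
60+: 92831 × 0.929 + 105114 × 0.552 = 86240 + 58023 = 144263
Net migration: 40–59 − 130 → 24184; 60+ + 10 → 144273
→ [1787, 6551, 24184, 144273]
Dependents (band 0–19 + band 60+) = 1787 + 144273 = 146060; working-age = 30735; ratio = 146060/30735 × 100 = 475.2

475.2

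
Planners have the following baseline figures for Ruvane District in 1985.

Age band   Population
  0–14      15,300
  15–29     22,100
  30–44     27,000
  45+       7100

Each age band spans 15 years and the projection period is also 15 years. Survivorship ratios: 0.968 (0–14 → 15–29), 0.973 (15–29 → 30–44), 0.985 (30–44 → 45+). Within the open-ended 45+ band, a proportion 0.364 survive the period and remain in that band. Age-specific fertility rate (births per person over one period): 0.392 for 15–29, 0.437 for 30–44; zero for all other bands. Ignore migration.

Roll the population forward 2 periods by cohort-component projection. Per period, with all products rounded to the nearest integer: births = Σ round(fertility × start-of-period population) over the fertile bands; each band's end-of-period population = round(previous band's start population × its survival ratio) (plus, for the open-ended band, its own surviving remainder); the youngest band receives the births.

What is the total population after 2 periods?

81221

Numbering the groups 1..4 from youngest to oldest:
Period 1.
Births: 22100 * 0.392 = 8663 ; 27000 * 0.437 = 11799 — total 20462
Group 2: 15300 * 0.968 = 14810
Group 3: 22100 * 0.973 = 21503
Group 4: 27000 * 0.985 + 7100 * 0.364 = 26595 + 2584 = 29179
→ [20462, 14810, 21503, 29179]
Period 2.
Births: 14810 * 0.392 = 5806 ; 21503 * 0.437 = 9397 — total 15203
Group 2: 20462 * 0.968 = 19807
Group 3: 14810 * 0.973 = 14410
Group 4: 21503 * 0.985 + 29179 * 0.364 = 21180 + 10621 = 31801
→ [15203, 19807, 14410, 31801]
Total after period 2: 15203 + 19807 + 14410 + 31801 = 81221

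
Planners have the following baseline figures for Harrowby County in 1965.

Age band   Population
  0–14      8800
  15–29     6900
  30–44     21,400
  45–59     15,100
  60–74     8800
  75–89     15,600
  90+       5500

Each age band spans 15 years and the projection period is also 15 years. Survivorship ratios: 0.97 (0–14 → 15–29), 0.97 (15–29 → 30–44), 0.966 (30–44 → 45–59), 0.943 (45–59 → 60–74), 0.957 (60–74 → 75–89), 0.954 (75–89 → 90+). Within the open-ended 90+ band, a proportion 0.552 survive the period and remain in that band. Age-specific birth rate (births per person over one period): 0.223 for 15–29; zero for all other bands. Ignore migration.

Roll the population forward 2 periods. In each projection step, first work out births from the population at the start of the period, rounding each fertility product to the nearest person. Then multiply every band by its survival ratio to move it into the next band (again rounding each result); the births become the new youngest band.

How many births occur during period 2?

1904

Numbering the groups 1..7 from youngest to oldest:
Period 1.
Births: 6900 * 0.223 = 1539
Group 2: 8800 * 0.97 = 8536
Group 3: 6900 * 0.97 = 6693
Group 4: 21400 * 0.966 = 20672
Group 5: 15100 * 0.943 = 14239
Group 6: 8800 * 0.957 = 8422
Group 7: 15600 * 0.954 + 5500 * 0.552 = 14882 + 3036 = 17918
Population now: 0–14=1539, 15–29=8536, 30–44=6693, 45–59=20672, 60–74=14239, 75–89=8422, 90+=17918
Period 2.
Births: 8536 * 0.223 = 1904
Group 2: 1539 * 0.97 = 1493
Group 3: 8536 * 0.97 = 8280
Group 4: 6693 * 0.966 = 6465
Group 5: 20672 * 0.943 = 19494
Group 6: 14239 * 0.957 = 13627
Group 7: 8422 * 0.954 + 17918 * 0.552 = 8035 + 9891 = 17926
Population now: 0–14=1904, 15–29=1493, 30–44=8280, 45–59=6465, 60–74=19494, 75–89=13627, 90+=17926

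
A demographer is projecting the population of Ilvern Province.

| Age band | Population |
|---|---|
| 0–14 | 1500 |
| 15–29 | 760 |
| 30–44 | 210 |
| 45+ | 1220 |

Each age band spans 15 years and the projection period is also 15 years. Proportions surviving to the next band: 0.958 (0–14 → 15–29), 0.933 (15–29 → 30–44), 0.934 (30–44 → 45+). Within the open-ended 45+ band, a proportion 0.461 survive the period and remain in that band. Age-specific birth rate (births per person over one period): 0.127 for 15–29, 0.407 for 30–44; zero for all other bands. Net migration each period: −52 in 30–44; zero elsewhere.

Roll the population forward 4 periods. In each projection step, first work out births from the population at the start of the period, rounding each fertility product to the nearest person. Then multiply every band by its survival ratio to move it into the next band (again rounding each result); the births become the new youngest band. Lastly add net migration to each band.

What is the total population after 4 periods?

1836

Period 1.
Births: 760 * 0.127 = 97  |  210 * 0.407 = 85 → total 182
15–29: 1500 * 0.958 = 1437
30–44: 760 * 0.933 = 709
45+: 210 * 0.934 + 1220 * 0.461 = 196 + 562 = 758
Net migration: 30–44 − 52 → 657
Giving 182 / 1437 / 657 / 758.
Period 2.
Births: 1437 * 0.127 = 182  |  657 * 0.407 = 267 → total 449
15–29: 182 * 0.958 = 174
30–44: 1437 * 0.933 = 1341
45+: 657 * 0.934 + 758 * 0.461 = 614 + 349 = 963
Net migration: 30–44 − 52 → 1289
Giving 449 / 174 / 1289 / 963.
Period 3.
Births: 174 * 0.127 = 22  |  1289 * 0.407 = 525 → total 547
15–29: 449 * 0.958 = 430
30–44: 174 * 0.933 = 162
45+: 1289 * 0.934 + 963 * 0.461 = 1204 + 444 = 1648
Net migration: 30–44 − 52 → 110
Giving 547 / 430 / 110 / 1648.
Period 4.
Births: 430 * 0.127 = 55  |  110 * 0.407 = 45 → total 100
15–29: 547 * 0.958 = 524
30–44: 430 * 0.933 = 401
45+: 110 * 0.934 + 1648 * 0.461 = 103 + 760 = 863
Net migration: 30–44 − 52 → 349
Giving 100 / 524 / 349 / 863.
Total after period 4: 100 + 524 + 349 + 863 = 1836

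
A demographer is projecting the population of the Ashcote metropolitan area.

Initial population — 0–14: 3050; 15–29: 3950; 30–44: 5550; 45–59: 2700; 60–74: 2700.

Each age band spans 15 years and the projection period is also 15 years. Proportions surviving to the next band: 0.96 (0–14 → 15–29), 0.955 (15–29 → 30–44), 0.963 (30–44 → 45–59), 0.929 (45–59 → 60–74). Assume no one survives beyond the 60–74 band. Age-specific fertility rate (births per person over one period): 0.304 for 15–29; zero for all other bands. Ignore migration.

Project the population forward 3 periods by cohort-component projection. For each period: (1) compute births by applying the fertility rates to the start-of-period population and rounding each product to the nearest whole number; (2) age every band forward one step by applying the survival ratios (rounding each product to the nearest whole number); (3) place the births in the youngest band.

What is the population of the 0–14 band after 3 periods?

351

[period 1]
Births: 3950 × 0.304 = 1201
15–29: 3050 × 0.96 = 2928
30–44: 3950 × 0.955 = 3772
45–59: 5550 × 0.963 = 5345
60–74: 2700 × 0.929 = 2508
→ [1201, 2928, 3772, 5345, 2508]
[period 2]
Births: 2928 × 0.304 = 890
15–29: 1201 × 0.96 = 1153
30–44: 2928 × 0.955 = 2796
45–59: 3772 × 0.963 = 3632
60–74: 5345 × 0.929 = 4966
→ [890, 1153, 2796, 3632, 4966]
[period 3]
Births: 1153 × 0.304 = 351
15–29: 890 × 0.96 = 854
30–44: 1153 × 0.955 = 1101
45–59: 2796 × 0.963 = 2693
60–74: 3632 × 0.929 = 3374
→ [351, 854, 1101, 2693, 3374]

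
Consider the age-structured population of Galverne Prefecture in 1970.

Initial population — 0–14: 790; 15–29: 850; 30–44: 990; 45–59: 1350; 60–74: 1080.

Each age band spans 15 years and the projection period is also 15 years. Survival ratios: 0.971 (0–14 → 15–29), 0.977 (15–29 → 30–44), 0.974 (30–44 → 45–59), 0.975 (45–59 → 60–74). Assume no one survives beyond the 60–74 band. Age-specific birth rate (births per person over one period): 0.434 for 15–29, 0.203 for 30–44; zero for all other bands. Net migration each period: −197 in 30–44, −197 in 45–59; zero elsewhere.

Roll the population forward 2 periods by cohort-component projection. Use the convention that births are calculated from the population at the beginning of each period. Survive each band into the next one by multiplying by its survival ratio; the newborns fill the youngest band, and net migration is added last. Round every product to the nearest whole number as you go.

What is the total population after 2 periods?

2734

Numbering the bands 1..5 from youngest to oldest:
After projecting period 1:
Births: 850 * 0.434 = 369  |  990 * 0.203 = 201 ⇒ total 570
Band 2: 790 * 0.971 = 767
Band 3: 850 * 0.977 = 830
Band 4: 990 * 0.974 = 964
Band 5: 1350 * 0.975 = 1316
Net migration: Band 3 − 197 → 633; Band 4 − 197 → 767
End of period: [570, 767, 633, 767, 1316]
After projecting period 2:
Births: 767 * 0.434 = 333  |  633 * 0.203 = 128 ⇒ total 461
Band 2: 570 * 0.971 = 553
Band 3: 767 * 0.977 = 749
Band 4: 633 * 0.974 = 617
Band 5: 767 * 0.975 = 748
Net migration: Band 3 − 197 → 552; Band 4 − 197 → 420
End of period: [461, 553, 552, 420, 748]
Total after period 2: 461 + 553 + 552 + 420 + 748 = 2734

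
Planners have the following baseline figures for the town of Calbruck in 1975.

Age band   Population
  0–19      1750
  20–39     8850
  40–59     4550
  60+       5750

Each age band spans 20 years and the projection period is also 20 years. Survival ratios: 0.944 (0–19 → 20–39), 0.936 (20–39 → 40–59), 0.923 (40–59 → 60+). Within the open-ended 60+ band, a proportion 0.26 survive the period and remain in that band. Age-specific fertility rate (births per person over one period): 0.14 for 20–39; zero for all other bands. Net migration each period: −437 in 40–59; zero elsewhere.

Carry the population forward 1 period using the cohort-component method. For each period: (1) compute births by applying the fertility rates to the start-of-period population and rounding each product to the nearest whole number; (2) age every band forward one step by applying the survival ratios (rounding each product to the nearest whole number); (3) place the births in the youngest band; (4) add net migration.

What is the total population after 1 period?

16433

Period 1.
Births: 8850 * 0.14 = 1239
20–39: 1750 * 0.944 = 1652
40–59: 8850 * 0.936 = 8284
60+: 4550 * 0.923 + 5750 * 0.26 = 4200 + 1495 = 5695
Net migration: 40–59 − 437 → 7847
End of period: [1239, 1652, 7847, 5695]
Total after period 1: 1239 + 1652 + 7847 + 5695 = 16433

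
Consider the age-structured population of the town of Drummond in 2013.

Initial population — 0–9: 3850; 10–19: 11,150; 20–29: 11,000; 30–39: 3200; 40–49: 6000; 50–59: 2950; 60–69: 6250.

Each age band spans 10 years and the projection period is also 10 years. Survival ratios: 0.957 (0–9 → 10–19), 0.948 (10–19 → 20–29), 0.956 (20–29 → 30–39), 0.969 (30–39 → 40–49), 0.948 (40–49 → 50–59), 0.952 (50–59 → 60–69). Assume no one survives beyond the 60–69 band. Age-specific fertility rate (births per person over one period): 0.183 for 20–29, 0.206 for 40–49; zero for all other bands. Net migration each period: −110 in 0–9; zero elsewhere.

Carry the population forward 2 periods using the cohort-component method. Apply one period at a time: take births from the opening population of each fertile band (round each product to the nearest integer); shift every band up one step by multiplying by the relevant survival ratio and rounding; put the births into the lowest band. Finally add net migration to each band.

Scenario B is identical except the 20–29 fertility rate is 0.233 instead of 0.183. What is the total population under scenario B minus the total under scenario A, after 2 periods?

After projecting period 1:
Births: 11000 × 0.183 = 2013  |  6000 × 0.206 = 1236 → total 3249
10–19: 3850 × 0.957 = 3684
20–29: 11150 × 0.948 = 10570
30–39: 11000 × 0.956 = 10516
40–49: 3200 × 0.969 = 3101
50–59: 6000 × 0.948 = 5688
60–69: 2950 × 0.952 = 2808
Net migration: 0–9 − 110 → 3139
End of period: [3139, 3684, 10570, 10516, 3101, 5688, 2808]
After projecting period 2:
Births: 10570 × 0.183 = 1934  |  3101 × 0.206 = 639 → total 2573
10–19: 3139 × 0.957 = 3004
20–29: 3684 × 0.948 = 3492
30–39: 10570 × 0.956 = 10105
40–49: 10516 × 0.969 = 10190
50–59: 3101 × 0.948 = 2940
60–69: 5688 × 0.952 = 5415
Net migration: 0–9 − 110 → 2463
End of period: [2463, 3004, 3492, 10105, 10190, 2940, 5415]
Scenario A total after 2 periods: 37609
Scenario B projection —
After projecting period 1:
Births: 11000 × 0.233 = 2563  |  6000 × 0.206 = 1236 → total 3799
10–19: 3850 × 0.957 = 3684
20–29: 11150 × 0.948 = 10570
30–39: 11000 × 0.956 = 10516
40–49: 3200 × 0.969 = 3101
50–59: 6000 × 0.948 = 5688
60–69: 2950 × 0.952 = 2808
Net migration: 0–9 − 110 → 3689
End of period: [3689, 3684, 10570, 10516, 3101, 5688, 2808]
After projecting period 2:
Births: 10570 × 0.233 = 2463  |  3101 × 0.206 = 639 → total 3102
10–19: 3689 × 0.957 = 3530
20–29: 3684 × 0.948 = 3492
30–39: 10570 × 0.956 = 10105
40–49: 10516 × 0.969 = 10190
50–59: 3101 × 0.948 = 2940
60–69: 5688 × 0.952 = 5415
Net migration: 0–9 − 110 → 2992
End of period: [2992, 3530, 3492, 10105, 10190, 2940, 5415]
Scenario B total after 2 periods: 38664
Difference B − A = 38664 − 37609 = 1055

1055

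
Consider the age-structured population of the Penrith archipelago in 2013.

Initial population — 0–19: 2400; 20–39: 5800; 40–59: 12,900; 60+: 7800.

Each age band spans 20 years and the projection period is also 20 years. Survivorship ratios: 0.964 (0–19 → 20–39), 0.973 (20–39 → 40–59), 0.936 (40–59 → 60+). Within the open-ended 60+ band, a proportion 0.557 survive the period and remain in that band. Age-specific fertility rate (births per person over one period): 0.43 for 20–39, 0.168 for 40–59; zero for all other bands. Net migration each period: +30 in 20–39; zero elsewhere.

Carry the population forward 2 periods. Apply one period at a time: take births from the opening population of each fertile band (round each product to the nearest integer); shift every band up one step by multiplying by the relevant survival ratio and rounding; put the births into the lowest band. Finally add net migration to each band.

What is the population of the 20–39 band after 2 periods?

(Groups numbered youngest = 1 to oldest = 4.)
Period 1:
Births: 5800 × 0.43 = 2494 ; 12900 × 0.168 = 2167 → 4661
Group 2: 2400 × 0.964 = 2314
Group 3: 5800 × 0.973 = 5643
Group 4: 12900 × 0.936 + 7800 × 0.557 = 12074 + 4345 = 16419
Net migration: Group 2 + 30 → 2344
→ [4661, 2344, 5643, 16419]
Period 2:
Births: 2344 × 0.43 = 1008 ; 5643 × 0.168 = 948 → 1956
Group 2: 4661 × 0.964 = 4493
Group 3: 2344 × 0.973 = 2281
Group 4: 5643 × 0.936 + 16419 × 0.557 = 5282 + 9145 = 14427
Net migration: Group 2 + 30 → 4523
→ [1956, 4523, 2281, 14427]

4523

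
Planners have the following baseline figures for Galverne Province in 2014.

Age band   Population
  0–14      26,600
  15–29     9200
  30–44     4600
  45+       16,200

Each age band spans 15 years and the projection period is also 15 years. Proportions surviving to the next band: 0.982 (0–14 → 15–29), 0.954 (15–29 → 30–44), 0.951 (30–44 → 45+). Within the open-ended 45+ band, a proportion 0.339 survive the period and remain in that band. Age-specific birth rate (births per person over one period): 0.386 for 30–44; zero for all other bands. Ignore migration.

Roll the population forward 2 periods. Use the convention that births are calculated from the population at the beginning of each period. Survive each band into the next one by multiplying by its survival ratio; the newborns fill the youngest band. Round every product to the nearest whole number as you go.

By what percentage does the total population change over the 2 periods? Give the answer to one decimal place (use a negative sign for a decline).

-26.2

Call the groups 1 to 4, youngest first.
— Period 1 —
Births: 4600 * 0.386 = 1776
Group 2: 26600 * 0.982 = 26121
Group 3: 9200 * 0.954 = 8777
Group 4: 4600 * 0.951 + 16200 * 0.339 = 4375 + 5492 = 9867
Giving 1776 / 26121 / 8777 / 9867.
— Period 2 —
Births: 8777 * 0.386 = 3388
Group 2: 1776 * 0.982 = 1744
Group 3: 26121 * 0.954 = 24919
Group 4: 8777 * 0.951 + 9867 * 0.339 = 8347 + 3345 = 11692
Giving 3388 / 1744 / 24919 / 11692.
Total: 56600 → 41743; change = -14857; percentage change = -26.2%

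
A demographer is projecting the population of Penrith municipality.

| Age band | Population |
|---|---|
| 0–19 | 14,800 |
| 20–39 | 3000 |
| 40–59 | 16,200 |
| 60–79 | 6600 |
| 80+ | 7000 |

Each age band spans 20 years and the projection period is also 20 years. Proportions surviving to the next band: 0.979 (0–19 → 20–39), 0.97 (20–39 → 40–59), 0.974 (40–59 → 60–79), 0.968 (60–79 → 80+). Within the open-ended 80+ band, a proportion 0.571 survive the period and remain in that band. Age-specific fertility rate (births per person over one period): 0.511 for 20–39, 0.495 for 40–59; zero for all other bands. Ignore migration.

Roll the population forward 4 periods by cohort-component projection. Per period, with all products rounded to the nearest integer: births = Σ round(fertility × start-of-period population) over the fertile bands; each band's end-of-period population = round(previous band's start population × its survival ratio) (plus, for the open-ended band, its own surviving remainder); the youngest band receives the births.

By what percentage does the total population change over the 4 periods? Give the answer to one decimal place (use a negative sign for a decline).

24.7

— Period 1 —
Births: 3000 × 0.511 = 1533, 16200 × 0.495 = 8019 → total 9552
20–39: 14800 × 0.979 = 14489
40–59: 3000 × 0.97 = 2910
60–79: 16200 × 0.974 = 15779
80+: 6600 × 0.968 + 7000 × 0.571 = 6389 + 3997 = 10386
Giving 9552 / 14489 / 2910 / 15779 / 10386.
— Period 2 —
Births: 14489 × 0.511 = 7404, 2910 × 0.495 = 1440 → total 8844
20–39: 9552 × 0.979 = 9351
40–59: 14489 × 0.97 = 14054
60–79: 2910 × 0.974 = 2834
80+: 15779 × 0.968 + 10386 × 0.571 = 15274 + 5930 = 21204
Giving 8844 / 9351 / 14054 / 2834 / 21204.
— Period 3 —
Births: 9351 × 0.511 = 4778, 14054 × 0.495 = 6957 → total 11735
20–39: 8844 × 0.979 = 8658
40–59: 9351 × 0.97 = 9070
60–79: 14054 × 0.974 = 13689
80+: 2834 × 0.968 + 21204 × 0.571 = 2743 + 12107 = 14850
Giving 11735 / 8658 / 9070 / 13689 / 14850.
— Period 4 —
Births: 8658 × 0.511 = 4424, 9070 × 0.495 = 4490 → total 8914
20–39: 11735 × 0.979 = 11489
40–59: 8658 × 0.97 = 8398
60–79: 9070 × 0.974 = 8834
80+: 13689 × 0.968 + 14850 × 0.571 = 13251 + 8479 = 21730
Giving 8914 / 11489 / 8398 / 8834 / 21730.
Total: 47600 → 59365; change = 11765; percentage change = 24.7%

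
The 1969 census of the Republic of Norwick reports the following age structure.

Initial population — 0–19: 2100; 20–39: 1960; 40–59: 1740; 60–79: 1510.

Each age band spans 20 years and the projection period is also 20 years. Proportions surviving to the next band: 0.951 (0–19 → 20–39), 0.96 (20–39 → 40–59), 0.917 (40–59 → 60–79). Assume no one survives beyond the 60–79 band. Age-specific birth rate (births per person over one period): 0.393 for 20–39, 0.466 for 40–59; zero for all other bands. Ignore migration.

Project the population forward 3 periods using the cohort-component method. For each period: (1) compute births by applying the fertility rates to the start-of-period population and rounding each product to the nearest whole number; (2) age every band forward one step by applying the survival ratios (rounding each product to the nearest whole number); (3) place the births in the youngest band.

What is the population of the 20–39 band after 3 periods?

1581

Numbering the bands 1..4 from youngest to oldest:
After projecting period 1:
Births: 1960 × 0.393 = 770  |  1740 × 0.466 = 811 — total 1581
Band 2: 2100 × 0.951 = 1997
Band 3: 1960 × 0.96 = 1882
Band 4: 1740 × 0.917 = 1596
End of period: [1581, 1997, 1882, 1596]
After projecting period 2:
Births: 1997 × 0.393 = 785  |  1882 × 0.466 = 877 — total 1662
Band 2: 1581 × 0.951 = 1504
Band 3: 1997 × 0.96 = 1917
Band 4: 1882 × 0.917 = 1726
End of period: [1662, 1504, 1917, 1726]
After projecting period 3:
Births: 1504 × 0.393 = 591  |  1917 × 0.466 = 893 — total 1484
Band 2: 1662 × 0.951 = 1581
Band 3: 1504 × 0.96 = 1444
Band 4: 1917 × 0.917 = 1758
End of period: [1484, 1581, 1444, 1758]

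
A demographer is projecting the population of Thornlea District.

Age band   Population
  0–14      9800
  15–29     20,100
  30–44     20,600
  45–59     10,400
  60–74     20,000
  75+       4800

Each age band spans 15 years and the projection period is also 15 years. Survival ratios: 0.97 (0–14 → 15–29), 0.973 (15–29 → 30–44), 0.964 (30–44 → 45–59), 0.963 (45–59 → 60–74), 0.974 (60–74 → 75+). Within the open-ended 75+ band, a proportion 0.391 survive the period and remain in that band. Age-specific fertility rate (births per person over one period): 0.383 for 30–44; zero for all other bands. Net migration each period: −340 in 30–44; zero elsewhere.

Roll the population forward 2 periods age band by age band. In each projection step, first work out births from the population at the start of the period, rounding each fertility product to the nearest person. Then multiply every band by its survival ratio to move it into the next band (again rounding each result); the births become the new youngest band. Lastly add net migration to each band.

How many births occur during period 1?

7890

Period 1.
Births: 20600 × 0.383 = 7890
15–29: 9800 × 0.97 = 9506
30–44: 20100 × 0.973 = 19557
45–59: 20600 × 0.964 = 19858
60–74: 10400 × 0.963 = 10015
75+: 20000 × 0.974 + 4800 × 0.391 = 19480 + 1877 = 21357
Net migration: 30–44 − 340 → 19217
Population now: 0–14=7890, 15–29=9506, 30–44=19217, 45–59=19858, 60–74=10015, 75+=21357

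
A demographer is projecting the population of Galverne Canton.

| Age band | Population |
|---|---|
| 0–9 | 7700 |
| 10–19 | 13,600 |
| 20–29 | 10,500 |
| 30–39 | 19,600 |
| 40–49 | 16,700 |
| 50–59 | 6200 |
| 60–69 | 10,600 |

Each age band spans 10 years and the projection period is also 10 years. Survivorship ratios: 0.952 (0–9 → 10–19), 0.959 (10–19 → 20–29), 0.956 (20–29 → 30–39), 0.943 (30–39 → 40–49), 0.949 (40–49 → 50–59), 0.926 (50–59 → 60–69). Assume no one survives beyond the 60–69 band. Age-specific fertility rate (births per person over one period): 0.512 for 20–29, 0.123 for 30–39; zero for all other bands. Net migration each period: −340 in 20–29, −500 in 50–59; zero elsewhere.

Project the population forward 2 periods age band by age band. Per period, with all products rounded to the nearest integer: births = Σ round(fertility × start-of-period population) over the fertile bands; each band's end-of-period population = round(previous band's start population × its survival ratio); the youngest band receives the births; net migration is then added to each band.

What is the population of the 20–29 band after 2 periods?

6689

After projecting period 1:
Births: 10500 × 0.512 = 5376 ; 19600 × 0.123 = 2411 → total 7787
10–19: 7700 × 0.952 = 7330
20–29: 13600 × 0.959 = 13042
30–39: 10500 × 0.956 = 10038
40–49: 19600 × 0.943 = 18483
50–59: 16700 × 0.949 = 15848
60–69: 6200 × 0.926 = 5741
Net migration: 20–29 − 340 → 12702; 50–59 − 500 → 15348
Giving 7787 / 7330 / 12702 / 10038 / 18483 / 15348 / 5741.
After projecting period 2:
Births: 12702 × 0.512 = 6503 ; 10038 × 0.123 = 1235 → total 7738
10–19: 7787 × 0.952 = 7413
20–29: 7330 × 0.959 = 7029
30–39: 12702 × 0.956 = 12143
40–49: 10038 × 0.943 = 9466
50–59: 18483 × 0.949 = 17540
60–69: 15348 × 0.926 = 14212
Net migration: 20–29 − 340 → 6689; 50–59 − 500 → 17040
Giving 7738 / 7413 / 6689 / 12143 / 9466 / 17040 / 14212.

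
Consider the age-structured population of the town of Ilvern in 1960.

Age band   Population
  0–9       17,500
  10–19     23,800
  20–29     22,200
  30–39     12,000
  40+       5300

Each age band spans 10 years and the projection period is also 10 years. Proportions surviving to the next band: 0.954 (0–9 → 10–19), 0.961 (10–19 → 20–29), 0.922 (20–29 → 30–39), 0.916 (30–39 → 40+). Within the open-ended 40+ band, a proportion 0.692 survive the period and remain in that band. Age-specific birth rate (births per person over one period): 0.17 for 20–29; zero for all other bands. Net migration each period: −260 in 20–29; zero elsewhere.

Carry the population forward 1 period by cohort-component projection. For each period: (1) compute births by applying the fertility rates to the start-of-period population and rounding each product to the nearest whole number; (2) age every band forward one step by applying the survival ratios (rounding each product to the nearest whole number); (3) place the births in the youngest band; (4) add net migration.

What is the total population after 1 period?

After projecting period 1:
Births: 22200 × 0.17 = 3774
10–19: 17500 × 0.954 = 16695
20–29: 23800 × 0.961 = 22872
30–39: 22200 × 0.922 = 20468
40+: 12000 × 0.916 + 5300 × 0.692 = 10992 + 3668 = 14660
Net migration: 20–29 − 260 → 22612
End of period: [3774, 16695, 22612, 20468, 14660]
Total after period 1: 3774 + 16695 + 22612 + 20468 + 14660 = 78209

78209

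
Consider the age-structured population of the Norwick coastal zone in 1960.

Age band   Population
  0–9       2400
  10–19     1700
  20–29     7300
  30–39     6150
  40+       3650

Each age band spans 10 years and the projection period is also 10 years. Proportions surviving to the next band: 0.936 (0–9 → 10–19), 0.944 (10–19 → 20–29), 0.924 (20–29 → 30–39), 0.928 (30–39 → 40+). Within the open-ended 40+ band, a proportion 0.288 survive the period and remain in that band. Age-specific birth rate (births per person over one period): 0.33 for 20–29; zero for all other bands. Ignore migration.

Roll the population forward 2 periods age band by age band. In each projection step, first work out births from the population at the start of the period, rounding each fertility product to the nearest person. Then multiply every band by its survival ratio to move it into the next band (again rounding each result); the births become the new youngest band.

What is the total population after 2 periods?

Period 1:
Births: 7300 * 0.33 = 2409
10–19: 2400 * 0.936 = 2246
20–29: 1700 * 0.944 = 1605
30–39: 7300 * 0.924 = 6745
40+: 6150 * 0.928 + 3650 * 0.288 = 5707 + 1051 = 6758
→ [2409, 2246, 1605, 6745, 6758]
Period 2:
Births: 1605 * 0.33 = 530
10–19: 2409 * 0.936 = 2255
20–29: 2246 * 0.944 = 2120
30–39: 1605 * 0.924 = 1483
40+: 6745 * 0.928 + 6758 * 0.288 = 6259 + 1946 = 8205
→ [530, 2255, 2120, 1483, 8205]
Total after period 2: 530 + 2255 + 2120 + 1483 + 8205 = 14593

14593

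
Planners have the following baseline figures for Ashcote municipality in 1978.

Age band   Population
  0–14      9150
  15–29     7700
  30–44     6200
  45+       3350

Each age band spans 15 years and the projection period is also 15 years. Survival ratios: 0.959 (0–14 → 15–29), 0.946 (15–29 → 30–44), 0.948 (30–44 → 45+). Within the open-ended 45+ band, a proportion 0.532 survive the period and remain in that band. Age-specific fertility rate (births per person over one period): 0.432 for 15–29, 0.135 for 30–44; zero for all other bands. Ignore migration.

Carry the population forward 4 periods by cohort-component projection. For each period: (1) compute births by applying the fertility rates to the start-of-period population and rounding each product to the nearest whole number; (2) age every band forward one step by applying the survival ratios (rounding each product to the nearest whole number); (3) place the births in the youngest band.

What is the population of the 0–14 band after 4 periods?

Let group 1 be 0–14 through group 4 = 45+.
Period 1.
Births: 7700 × 0.432 = 3326  |  6200 × 0.135 = 837 → 4163
Group 2: 9150 × 0.959 = 8775
Group 3: 7700 × 0.946 = 7284
Group 4: 6200 × 0.948 + 3350 × 0.532 = 5878 + 1782 = 7660
Giving 4163 / 8775 / 7284 / 7660.
Period 2.
Births: 8775 × 0.432 = 3791  |  7284 × 0.135 = 983 → 4774
Group 2: 4163 × 0.959 = 3992
Group 3: 8775 × 0.946 = 8301
Group 4: 7284 × 0.948 + 7660 × 0.532 = 6905 + 4075 = 10980
Giving 4774 / 3992 / 8301 / 10980.
Period 3.
Births: 3992 × 0.432 = 1725  |  8301 × 0.135 = 1121 → 2846
Group 2: 4774 × 0.959 = 4578
Group 3: 3992 × 0.946 = 3776
Group 4: 8301 × 0.948 + 10980 × 0.532 = 7869 + 5841 = 13710
Giving 2846 / 4578 / 3776 / 13710.
Period 4.
Births: 4578 × 0.432 = 1978  |  3776 × 0.135 = 510 → 2488
Group 2: 2846 × 0.959 = 2729
Group 3: 4578 × 0.946 = 4331
Group 4: 3776 × 0.948 + 13710 × 0.532 = 3580 + 7294 = 10874
Giving 2488 / 2729 / 4331 / 10874.

2488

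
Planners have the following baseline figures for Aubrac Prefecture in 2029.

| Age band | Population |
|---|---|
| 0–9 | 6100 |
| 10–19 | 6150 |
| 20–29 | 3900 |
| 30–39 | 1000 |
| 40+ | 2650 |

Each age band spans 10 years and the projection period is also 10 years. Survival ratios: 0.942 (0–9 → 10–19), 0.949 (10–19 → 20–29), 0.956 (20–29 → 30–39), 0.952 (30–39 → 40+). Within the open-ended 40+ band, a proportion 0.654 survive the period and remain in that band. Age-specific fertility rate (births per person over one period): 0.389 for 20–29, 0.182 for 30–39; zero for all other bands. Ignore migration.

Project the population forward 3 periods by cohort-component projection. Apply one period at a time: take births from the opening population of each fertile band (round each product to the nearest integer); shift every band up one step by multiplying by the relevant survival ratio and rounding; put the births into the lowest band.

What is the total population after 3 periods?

Call the groups 1 to 5, youngest first.
Period 1.
Births: 3900 × 0.389 = 1517  |  1000 × 0.182 = 182 → 1699
Group 2: 6100 × 0.942 = 5746
Group 3: 6150 × 0.949 = 5836
Group 4: 3900 × 0.956 = 3728
Group 5: 1000 × 0.952 + 2650 × 0.654 = 952 + 1733 = 2685
Population now: 0–9=1699, 10–19=5746, 20–29=5836, 30–39=3728, 40+=2685
Period 2.
Births: 5836 × 0.389 = 2270  |  3728 × 0.182 = 678 → 2948
Group 2: 1699 × 0.942 = 1600
Group 3: 5746 × 0.949 = 5453
Group 4: 5836 × 0.956 = 5579
Group 5: 3728 × 0.952 + 2685 × 0.654 = 3549 + 1756 = 5305
Population now: 0–9=2948, 10–19=1600, 20–29=5453, 30–39=5579, 40+=5305
Period 3.
Births: 5453 × 0.389 = 2121  |  5579 × 0.182 = 1015 → 3136
Group 2: 2948 × 0.942 = 2777
Group 3: 1600 × 0.949 = 1518
Group 4: 5453 × 0.956 = 5213
Group 5: 5579 × 0.952 + 5305 × 0.654 = 5311 + 3469 = 8780
Population now: 0–9=3136, 10–19=2777, 20–29=1518, 30–39=5213, 40+=8780
Total after period 3: 3136 + 2777 + 1518 + 5213 + 8780 = 21424

21424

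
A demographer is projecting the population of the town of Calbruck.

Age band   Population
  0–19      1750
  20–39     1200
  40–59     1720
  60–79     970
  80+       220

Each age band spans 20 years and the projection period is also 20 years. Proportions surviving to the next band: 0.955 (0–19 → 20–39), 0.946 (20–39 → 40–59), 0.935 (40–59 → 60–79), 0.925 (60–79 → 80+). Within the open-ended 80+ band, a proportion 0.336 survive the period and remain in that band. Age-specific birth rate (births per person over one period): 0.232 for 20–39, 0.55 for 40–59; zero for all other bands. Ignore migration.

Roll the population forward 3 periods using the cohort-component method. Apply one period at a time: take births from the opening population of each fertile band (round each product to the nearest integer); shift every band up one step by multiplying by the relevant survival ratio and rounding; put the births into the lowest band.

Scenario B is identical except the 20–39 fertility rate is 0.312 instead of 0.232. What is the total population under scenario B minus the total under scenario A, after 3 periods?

336

After projecting period 1:
Births: 1200 × 0.232 = 278 ; 1720 × 0.55 = 946 ⇒ total 1224
20–39: 1750 × 0.955 = 1671
40–59: 1200 × 0.946 = 1135
60–79: 1720 × 0.935 = 1608
80+: 970 × 0.925 + 220 × 0.336 = 897 + 74 = 971
Population now: 0–19=1224, 20–39=1671, 40–59=1135, 60–79=1608, 80+=971
After projecting period 2:
Births: 1671 × 0.232 = 388 ; 1135 × 0.55 = 624 ⇒ total 1012
20–39: 1224 × 0.955 = 1169
40–59: 1671 × 0.946 = 1581
60–79: 1135 × 0.935 = 1061
80+: 1608 × 0.925 + 971 × 0.336 = 1487 + 326 = 1813
Population now: 0–19=1012, 20–39=1169, 40–59=1581, 60–79=1061, 80+=1813
After projecting period 3:
Births: 1169 × 0.232 = 271 ; 1581 × 0.55 = 870 ⇒ total 1141
20–39: 1012 × 0.955 = 966
40–59: 1169 × 0.946 = 1106
60–79: 1581 × 0.935 = 1478
80+: 1061 × 0.925 + 1813 × 0.336 = 981 + 609 = 1590
Population now: 0–19=1141, 20–39=966, 40–59=1106, 60–79=1478, 80+=1590
Scenario A total after 3 periods: 6281
Scenario B projection —
After projecting period 1:
Births: 1200 × 0.312 = 374 ; 1720 × 0.55 = 946 ⇒ total 1320
20–39: 1750 × 0.955 = 1671
40–59: 1200 × 0.946 = 1135
60–79: 1720 × 0.935 = 1608
80+: 970 × 0.925 + 220 × 0.336 = 897 + 74 = 971
Population now: 0–19=1320, 20–39=1671, 40–59=1135, 60–79=1608, 80+=971
After projecting period 2:
Births: 1671 × 0.312 = 521 ; 1135 × 0.55 = 624 ⇒ total 1145
20–39: 1320 × 0.955 = 1261
40–59: 1671 × 0.946 = 1581
60–79: 1135 × 0.935 = 1061
80+: 1608 × 0.925 + 971 × 0.336 = 1487 + 326 = 1813
Population now: 0–19=1145, 20–39=1261, 40–59=1581, 60–79=1061, 80+=1813
After projecting period 3:
Births: 1261 × 0.312 = 393 ; 1581 × 0.55 = 870 ⇒ total 1263
20–39: 1145 × 0.955 = 1093
40–59: 1261 × 0.946 = 1193
60–79: 1581 × 0.935 = 1478
80+: 1061 × 0.925 + 1813 × 0.336 = 981 + 609 = 1590
Population now: 0–19=1263, 20–39=1093, 40–59=1193, 60–79=1478, 80+=1590
Scenario B total after 3 periods: 6617
Difference B − A = 6617 − 6281 = 336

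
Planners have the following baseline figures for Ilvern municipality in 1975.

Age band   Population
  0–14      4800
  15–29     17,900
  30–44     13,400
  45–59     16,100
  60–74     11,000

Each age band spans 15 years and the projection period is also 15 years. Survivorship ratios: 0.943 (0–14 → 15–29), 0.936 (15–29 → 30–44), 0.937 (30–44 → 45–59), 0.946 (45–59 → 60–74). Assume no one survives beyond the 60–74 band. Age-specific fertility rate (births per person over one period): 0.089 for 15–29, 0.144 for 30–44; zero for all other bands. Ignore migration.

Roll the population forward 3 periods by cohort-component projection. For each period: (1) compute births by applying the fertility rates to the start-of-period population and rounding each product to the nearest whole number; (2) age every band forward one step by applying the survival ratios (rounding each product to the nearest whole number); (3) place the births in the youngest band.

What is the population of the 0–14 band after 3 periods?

[period 1]
Births: 17900 × 0.089 = 1593, 13400 × 0.144 = 1930 → 3523
15–29: 4800 × 0.943 = 4526
30–44: 17900 × 0.936 = 16754
45–59: 13400 × 0.937 = 12556
60–74: 16100 × 0.946 = 15231
Population now: 0–14=3523, 15–29=4526, 30–44=16754, 45–59=12556, 60–74=15231
[period 2]
Births: 4526 × 0.089 = 403, 16754 × 0.144 = 2413 → 2816
15–29: 3523 × 0.943 = 3322
30–44: 4526 × 0.936 = 4236
45–59: 16754 × 0.937 = 15698
60–74: 12556 × 0.946 = 11878
Population now: 0–14=2816, 15–29=3322, 30–44=4236, 45–59=15698, 60–74=11878
[period 3]
Births: 3322 × 0.089 = 296, 4236 × 0.144 = 610 → 906
15–29: 2816 × 0.943 = 2655
30–44: 3322 × 0.936 = 3109
45–59: 4236 × 0.937 = 3969
60–74: 15698 × 0.946 = 14850
Population now: 0–14=906, 15–29=2655, 30–44=3109, 45–59=3969, 60–74=14850

906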